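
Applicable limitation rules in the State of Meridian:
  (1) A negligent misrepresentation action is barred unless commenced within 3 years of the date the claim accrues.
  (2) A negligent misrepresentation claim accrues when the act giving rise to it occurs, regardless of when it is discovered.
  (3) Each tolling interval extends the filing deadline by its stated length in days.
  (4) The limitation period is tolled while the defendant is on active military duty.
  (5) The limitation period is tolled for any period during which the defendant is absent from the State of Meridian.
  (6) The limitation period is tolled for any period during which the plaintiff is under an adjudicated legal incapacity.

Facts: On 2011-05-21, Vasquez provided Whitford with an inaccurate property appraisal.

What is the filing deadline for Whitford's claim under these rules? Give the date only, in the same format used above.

2014-05-21

The claim accrued on 2011-05-21, when the wrongful act occurred.
The untolled deadline — 3 years after 2011-05-21 — is 2014-05-21.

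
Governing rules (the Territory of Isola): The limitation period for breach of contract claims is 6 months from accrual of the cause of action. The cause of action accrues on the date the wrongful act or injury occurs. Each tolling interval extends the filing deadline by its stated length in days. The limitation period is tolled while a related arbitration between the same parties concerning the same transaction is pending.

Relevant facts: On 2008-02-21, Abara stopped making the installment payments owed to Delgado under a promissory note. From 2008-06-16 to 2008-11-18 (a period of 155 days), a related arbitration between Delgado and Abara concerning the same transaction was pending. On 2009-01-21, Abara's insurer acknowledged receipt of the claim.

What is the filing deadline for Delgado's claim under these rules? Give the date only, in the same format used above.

2009-01-23

The limitation period began to run on 2008-02-21.
Adding the 6 months base period to 2008-02-21 gives a deadline of 2008-08-21, before any tolling.
The pending related arbitration from 2008-06-16 to 2008-11-18 tolled the period for 155 days, extending the deadline to 2009-01-23.
None of the other events listed affects the running of the period under the stated rules.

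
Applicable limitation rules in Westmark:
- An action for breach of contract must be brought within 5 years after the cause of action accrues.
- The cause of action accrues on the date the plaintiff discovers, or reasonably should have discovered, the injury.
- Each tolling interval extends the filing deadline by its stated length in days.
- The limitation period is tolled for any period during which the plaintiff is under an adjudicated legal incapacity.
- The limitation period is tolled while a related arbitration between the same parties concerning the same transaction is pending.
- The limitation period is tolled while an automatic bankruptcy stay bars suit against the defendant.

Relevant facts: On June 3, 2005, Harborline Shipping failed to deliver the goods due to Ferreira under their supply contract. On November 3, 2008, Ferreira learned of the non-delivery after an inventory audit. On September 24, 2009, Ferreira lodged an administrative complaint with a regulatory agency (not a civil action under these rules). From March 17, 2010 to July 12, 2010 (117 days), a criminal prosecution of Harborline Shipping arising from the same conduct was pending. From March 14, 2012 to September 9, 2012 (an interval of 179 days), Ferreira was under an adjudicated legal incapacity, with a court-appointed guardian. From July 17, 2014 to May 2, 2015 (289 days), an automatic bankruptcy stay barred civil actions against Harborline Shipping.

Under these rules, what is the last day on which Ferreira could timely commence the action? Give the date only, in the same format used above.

May 1, 2014

The claim did not accrue until Ferreira discovered the injury on November 3, 2008; the June 3, 2005 act date does not start the clock under the stated rule.
Adding the 5 years base period to November 3, 2008 gives a deadline of November 3, 2013, before any tolling.
The plaintiff's legal incapacity from March 14, 2012 to September 9, 2012 tolled the period for 179 days, extending the deadline to May 1, 2014.
The automatic bankruptcy stay from July 17, 2014 to May 2, 2015 began after the period had already run on May 1, 2014, so it has no tolling effect.
No stated provision tolls the period for a criminal prosecution, so the interval from March 17, 2010 to July 12, 2010 has no effect on the deadline.
The other events in the timeline have no effect on the limitation period under the stated rules.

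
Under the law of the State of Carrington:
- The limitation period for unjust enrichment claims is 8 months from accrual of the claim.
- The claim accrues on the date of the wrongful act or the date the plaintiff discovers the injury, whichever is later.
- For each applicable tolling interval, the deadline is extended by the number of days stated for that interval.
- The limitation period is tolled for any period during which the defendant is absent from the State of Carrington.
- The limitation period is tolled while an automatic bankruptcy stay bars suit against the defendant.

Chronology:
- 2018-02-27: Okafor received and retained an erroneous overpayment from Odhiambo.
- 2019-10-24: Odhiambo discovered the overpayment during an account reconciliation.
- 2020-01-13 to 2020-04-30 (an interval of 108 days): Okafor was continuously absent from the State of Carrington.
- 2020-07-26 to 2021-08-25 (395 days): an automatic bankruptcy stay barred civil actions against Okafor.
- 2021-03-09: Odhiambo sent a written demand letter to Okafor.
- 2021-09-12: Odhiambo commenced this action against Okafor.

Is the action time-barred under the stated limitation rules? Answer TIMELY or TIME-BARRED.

Because discovery on 2019-10-24 post-dates the 2018-02-27 act, accrual under the later-of rule falls on 2019-10-24.
The untolled deadline — 8 months after 2019-10-24 — is 2020-06-24.
The period was tolled for 108 days by the defendant's absence from the jurisdiction (2020-01-13 to 2020-04-30), pushing the deadline to 2020-10-10.
The period was tolled for 395 days by the automatic bankruptcy stay (2020-07-26 to 2021-08-25), pushing the deadline to 2021-11-09.
None of the other events listed affects the running of the period under the stated rules.
The 2021-09-12 filing precedes the 2021-11-09 deadline; the claim is timely.

TIMELY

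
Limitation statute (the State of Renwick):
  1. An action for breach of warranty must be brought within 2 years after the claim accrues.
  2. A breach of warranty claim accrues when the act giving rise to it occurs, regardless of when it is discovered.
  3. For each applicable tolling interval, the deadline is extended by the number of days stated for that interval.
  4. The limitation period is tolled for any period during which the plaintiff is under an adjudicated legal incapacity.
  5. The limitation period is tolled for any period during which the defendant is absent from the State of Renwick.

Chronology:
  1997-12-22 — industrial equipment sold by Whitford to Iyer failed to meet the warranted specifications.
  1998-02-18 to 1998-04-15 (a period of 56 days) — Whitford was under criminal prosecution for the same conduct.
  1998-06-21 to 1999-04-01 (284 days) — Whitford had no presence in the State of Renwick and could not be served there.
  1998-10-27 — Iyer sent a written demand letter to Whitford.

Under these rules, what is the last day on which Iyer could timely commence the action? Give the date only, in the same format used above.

2000-10-01

The limitation period began to run on 1997-12-22.
The untolled deadline — 2 years after 1997-12-22 — is 1999-12-22.
The period was tolled for 284 days by the defendant's absence from the jurisdiction (1998-06-21 to 1999-04-01), pushing the deadline to 2000-10-01.
Although a criminal prosecution ran from 1998-02-18 to 1998-04-15, the stated rules do not make that a tolling event, so it is disregarded.
None of the other events listed affects the running of the period under the stated rules.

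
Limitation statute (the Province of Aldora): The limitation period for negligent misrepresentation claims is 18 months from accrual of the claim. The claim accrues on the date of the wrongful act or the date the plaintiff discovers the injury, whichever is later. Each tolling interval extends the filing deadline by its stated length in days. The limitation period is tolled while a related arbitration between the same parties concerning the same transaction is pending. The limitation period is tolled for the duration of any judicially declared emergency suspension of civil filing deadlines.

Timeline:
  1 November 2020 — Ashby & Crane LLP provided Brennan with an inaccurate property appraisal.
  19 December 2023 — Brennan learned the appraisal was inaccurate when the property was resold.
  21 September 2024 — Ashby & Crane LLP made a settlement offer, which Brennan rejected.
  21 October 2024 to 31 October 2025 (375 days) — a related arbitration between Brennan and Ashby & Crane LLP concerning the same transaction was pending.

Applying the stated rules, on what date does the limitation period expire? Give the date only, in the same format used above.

29 June 2026

The claim accrued on 19 December 2023 — the later of the 1 November 2020 act and the 19 December 2023 discovery.
Adding the 18 months base period to 19 December 2023 gives a deadline of 19 June 2025, before any tolling.
Because the pending related arbitration ran from 21 October 2024 to 31 October 2025, the deadline is extended by 375 days to 29 June 2026.
None of the other events listed affects the running of the period under the stated rules.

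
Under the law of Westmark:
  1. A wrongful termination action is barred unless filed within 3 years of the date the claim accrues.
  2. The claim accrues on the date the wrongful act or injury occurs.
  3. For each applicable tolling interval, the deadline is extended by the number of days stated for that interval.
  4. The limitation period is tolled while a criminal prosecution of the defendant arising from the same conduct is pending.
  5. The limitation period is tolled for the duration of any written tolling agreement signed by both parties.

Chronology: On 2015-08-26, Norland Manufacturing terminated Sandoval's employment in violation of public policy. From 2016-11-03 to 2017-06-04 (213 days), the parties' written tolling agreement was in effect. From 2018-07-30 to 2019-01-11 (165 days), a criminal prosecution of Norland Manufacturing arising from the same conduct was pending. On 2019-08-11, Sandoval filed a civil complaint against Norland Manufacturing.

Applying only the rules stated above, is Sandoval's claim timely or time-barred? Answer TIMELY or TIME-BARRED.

The claim accrued on 2015-08-26, the date of the act.
The untolled deadline — 3 years after 2015-08-26 — is 2018-08-26.
The period was tolled for 213 days by the written tolling agreement (2016-11-03 to 2017-06-04), pushing the deadline to 2019-03-27.
The period was tolled for 165 days by the pending criminal prosecution (2018-07-30 to 2019-01-11), pushing the deadline to 2019-09-08.
Filing on 2019-08-11 beat the 2019-09-08 deadline — the action is timely.

TIMELY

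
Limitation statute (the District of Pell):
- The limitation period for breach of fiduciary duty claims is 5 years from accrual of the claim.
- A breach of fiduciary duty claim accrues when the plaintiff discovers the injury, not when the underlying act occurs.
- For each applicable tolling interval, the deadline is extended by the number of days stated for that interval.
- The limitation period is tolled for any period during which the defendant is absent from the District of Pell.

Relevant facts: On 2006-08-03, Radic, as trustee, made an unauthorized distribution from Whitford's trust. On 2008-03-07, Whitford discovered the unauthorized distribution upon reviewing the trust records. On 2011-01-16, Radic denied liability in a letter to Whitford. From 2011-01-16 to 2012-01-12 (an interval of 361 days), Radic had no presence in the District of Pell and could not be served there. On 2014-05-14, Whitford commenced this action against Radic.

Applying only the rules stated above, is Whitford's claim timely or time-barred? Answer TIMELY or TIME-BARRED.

Accrual is tied to discovery, so the period began on 2008-03-07 rather than on 2006-08-03 when the act occurred.
The untolled deadline — 5 years after 2008-03-07 — is 2013-03-07.
The period was tolled for 361 days by the defendant's absence from the jurisdiction (2011-01-16 to 2012-01-12), pushing the deadline to 2014-03-03.
None of the other events listed affects the running of the period under the stated rules.
Filing on 2014-05-14 missed the 2014-03-03 deadline — the action is time-barred.

TIME-BARRED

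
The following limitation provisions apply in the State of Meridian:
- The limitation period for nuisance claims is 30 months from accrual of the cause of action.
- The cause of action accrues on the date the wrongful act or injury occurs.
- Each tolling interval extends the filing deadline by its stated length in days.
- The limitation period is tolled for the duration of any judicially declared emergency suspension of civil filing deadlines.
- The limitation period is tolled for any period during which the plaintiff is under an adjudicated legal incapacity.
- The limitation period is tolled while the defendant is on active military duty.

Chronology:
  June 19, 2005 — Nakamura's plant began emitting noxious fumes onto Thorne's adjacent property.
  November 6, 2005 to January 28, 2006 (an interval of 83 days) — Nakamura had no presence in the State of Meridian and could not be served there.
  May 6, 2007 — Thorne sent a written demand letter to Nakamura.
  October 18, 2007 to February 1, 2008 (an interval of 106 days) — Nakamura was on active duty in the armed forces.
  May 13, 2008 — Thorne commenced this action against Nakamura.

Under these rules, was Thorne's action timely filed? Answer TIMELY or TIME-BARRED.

The cause of action accrued on June 19, 2005, the date of the act.
30 months from June 19, 2005 is December 19, 2007.
The period was tolled for 106 days by the defendant's active military service (October 18, 2007 to February 1, 2008), pushing the deadline to April 3, 2008.
The defendant's absence from the jurisdiction from November 6, 2005 to January 28, 2006 does not toll the period, because no stated rule makes the defendant's absence a tolling event.
None of the other events listed affects the running of the period under the stated rules.
The May 13, 2008 filing falls after the April 3, 2008 deadline; the claim is time-barred.

TIME-BARRED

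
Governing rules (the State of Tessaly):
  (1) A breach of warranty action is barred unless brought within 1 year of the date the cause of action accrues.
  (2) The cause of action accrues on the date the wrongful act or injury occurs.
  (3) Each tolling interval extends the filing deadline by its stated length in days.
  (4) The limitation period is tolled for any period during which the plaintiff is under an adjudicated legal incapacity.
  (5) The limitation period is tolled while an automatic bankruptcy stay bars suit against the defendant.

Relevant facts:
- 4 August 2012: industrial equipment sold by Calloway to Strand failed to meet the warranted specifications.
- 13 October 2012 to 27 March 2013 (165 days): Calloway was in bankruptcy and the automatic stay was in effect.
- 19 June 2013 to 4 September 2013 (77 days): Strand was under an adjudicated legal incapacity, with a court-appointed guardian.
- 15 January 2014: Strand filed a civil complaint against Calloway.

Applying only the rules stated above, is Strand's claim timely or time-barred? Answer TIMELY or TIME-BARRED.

The claim accrued on 4 August 2012, when the wrongful act occurred.
The untolled deadline — 1 year after 4 August 2012 — is 4 August 2013.
The automatic bankruptcy stay from 13 October 2012 to 27 March 2013 tolled the period for 165 days, extending the deadline to 16 January 2014.
The plaintiff's legal incapacity from 19 June 2013 to 4 September 2013 tolled the period for 77 days, extending the deadline to 3 April 2014.
The 15 January 2014 filing precedes the 3 April 2014 deadline; the claim is timely.

TIMELY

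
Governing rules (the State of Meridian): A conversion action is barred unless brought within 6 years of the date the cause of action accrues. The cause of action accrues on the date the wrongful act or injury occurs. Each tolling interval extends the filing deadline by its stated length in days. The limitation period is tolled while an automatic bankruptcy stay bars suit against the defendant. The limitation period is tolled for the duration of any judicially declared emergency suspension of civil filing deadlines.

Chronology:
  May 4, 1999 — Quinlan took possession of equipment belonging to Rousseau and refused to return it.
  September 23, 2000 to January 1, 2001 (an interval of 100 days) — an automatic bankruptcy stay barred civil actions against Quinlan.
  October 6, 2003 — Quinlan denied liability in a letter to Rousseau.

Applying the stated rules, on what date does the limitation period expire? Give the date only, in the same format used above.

The cause of action accrued on May 4, 1999, the date of the act.
6 years from May 4, 1999 is May 4, 2005.
The automatic bankruptcy stay from September 23, 2000 to January 1, 2001 tolled the period for 100 days, extending the deadline to August 12, 2005.
Nothing else in the chronology tolls or restarts the period.

August 12, 2005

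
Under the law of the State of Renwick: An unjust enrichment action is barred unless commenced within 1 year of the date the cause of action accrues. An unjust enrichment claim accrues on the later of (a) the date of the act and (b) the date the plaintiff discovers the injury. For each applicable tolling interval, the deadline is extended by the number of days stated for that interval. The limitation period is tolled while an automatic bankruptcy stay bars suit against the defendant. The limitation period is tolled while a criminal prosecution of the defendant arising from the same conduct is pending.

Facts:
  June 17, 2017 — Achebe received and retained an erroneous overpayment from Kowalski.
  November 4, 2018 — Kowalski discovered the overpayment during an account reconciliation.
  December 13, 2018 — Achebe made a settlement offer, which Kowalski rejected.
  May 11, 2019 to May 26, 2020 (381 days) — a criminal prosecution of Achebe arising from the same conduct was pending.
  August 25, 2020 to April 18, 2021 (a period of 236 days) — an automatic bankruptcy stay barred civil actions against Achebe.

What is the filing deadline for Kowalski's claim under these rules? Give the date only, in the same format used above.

July 13, 2021

Because discovery on November 4, 2018 post-dates the June 17, 2017 act, accrual under the later-of rule falls on November 4, 2018.
Adding the 1 year base period to November 4, 2018 gives a deadline of November 4, 2019, before any tolling.
Because the pending criminal prosecution ran from May 11, 2019 to May 26, 2020, the deadline is extended by 381 days to November 19, 2020.
The period was tolled for 236 days by the automatic bankruptcy stay (August 25, 2020 to April 18, 2021), pushing the deadline to July 13, 2021.
None of the other events listed affects the running of the period under the stated rules.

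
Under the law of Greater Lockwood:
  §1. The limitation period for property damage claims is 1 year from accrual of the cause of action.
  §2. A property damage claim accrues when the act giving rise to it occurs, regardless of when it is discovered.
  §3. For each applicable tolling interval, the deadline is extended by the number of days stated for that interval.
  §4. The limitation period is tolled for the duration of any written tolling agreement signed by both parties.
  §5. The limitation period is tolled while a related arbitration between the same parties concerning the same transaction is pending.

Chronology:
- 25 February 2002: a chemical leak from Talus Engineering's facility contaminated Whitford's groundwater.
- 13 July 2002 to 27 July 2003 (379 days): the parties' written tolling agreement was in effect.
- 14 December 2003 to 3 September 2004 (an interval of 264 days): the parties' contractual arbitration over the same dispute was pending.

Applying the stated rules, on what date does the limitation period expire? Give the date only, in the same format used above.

The limitation period began to run on 25 February 2002.
1 year from 25 February 2002 is 25 February 2003.
The written tolling agreement from 13 July 2002 to 27 July 2003 tolled the period for 379 days, extending the deadline to 10 March 2004.
The period was tolled for 264 days by the pending related arbitration (14 December 2003 to 3 September 2004), pushing the deadline to 29 November 2004.

29 November 2004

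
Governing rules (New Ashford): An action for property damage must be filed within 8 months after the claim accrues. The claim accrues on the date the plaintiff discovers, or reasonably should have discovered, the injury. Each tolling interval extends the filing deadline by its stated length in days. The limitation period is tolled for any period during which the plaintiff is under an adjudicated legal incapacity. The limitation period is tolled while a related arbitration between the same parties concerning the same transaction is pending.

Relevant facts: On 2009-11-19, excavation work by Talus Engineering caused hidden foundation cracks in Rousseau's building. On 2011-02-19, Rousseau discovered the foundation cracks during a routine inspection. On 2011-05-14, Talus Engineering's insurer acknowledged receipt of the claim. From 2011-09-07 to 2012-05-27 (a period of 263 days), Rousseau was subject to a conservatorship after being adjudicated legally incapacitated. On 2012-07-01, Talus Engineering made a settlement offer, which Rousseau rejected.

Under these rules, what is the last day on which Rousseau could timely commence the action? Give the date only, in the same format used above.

The claim did not accrue until Rousseau discovered the injury on 2011-02-19; the 2009-11-19 act date does not start the clock under the stated rule.
Adding the 8 months base period to 2011-02-19 gives a deadline of 2011-10-19, before any tolling.
The period was tolled for 263 days by the plaintiff's legal incapacity (2011-09-07 to 2012-05-27), pushing the deadline to 2012-07-08.
Nothing else in the chronology tolls or restarts the period.

2012-07-08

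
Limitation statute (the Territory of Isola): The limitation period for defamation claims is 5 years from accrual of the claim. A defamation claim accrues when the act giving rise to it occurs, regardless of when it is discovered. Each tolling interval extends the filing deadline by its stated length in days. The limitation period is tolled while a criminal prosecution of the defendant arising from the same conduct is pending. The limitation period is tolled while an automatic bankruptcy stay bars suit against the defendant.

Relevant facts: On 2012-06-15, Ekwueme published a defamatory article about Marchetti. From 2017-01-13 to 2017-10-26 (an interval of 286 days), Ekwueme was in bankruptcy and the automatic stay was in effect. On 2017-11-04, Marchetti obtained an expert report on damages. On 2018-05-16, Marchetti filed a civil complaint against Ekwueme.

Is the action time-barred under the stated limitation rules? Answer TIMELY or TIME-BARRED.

The limitation period began to run on 2012-06-15.
The untolled deadline — 5 years after 2012-06-15 — is 2017-06-15.
Because the automatic bankruptcy stay ran from 2017-01-13 to 2017-10-26, the deadline is extended by 286 days to 2018-03-28.
Nothing else in the chronology tolls or restarts the period.
Filing on 2018-05-16 missed the 2018-03-28 deadline — the action is time-barred.

TIME-BARRED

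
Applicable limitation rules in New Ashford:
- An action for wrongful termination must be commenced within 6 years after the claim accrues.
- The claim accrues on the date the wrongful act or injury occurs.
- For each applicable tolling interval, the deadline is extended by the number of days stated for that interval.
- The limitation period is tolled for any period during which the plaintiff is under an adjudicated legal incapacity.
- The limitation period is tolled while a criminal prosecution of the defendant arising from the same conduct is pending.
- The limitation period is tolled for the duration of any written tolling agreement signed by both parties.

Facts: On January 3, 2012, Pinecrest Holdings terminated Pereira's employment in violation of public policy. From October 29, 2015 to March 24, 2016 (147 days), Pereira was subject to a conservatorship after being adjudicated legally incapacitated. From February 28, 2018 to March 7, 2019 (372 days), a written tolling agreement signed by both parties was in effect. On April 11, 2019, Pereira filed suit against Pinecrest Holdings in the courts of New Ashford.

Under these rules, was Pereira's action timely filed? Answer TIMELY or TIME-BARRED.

The limitation period began to run on January 3, 2012.
Adding the 6 years base period to January 3, 2012 gives a deadline of January 3, 2018, before any tolling.
Because the plaintiff's legal incapacity ran from October 29, 2015 to March 24, 2016, the deadline is extended by 147 days to May 30, 2018.
The written tolling agreement from February 28, 2018 to March 7, 2019 tolled the period for 372 days, extending the deadline to June 6, 2019.
The April 11, 2019 filing precedes the June 6, 2019 deadline; the claim is timely.

TIMELY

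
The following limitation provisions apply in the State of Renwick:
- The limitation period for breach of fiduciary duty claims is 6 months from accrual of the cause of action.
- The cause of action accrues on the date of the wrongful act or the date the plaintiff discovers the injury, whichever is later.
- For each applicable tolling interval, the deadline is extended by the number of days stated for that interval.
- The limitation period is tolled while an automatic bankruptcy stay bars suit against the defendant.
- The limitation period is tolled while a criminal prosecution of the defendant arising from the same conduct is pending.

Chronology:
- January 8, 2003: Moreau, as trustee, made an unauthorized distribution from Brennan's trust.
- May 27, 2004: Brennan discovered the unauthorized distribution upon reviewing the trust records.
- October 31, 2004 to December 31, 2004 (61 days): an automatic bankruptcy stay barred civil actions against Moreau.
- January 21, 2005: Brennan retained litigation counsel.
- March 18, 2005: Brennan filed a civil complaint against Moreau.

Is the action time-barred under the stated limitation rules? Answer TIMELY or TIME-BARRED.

TIME-BARRED

Because discovery on May 27, 2004 post-dates the January 8, 2003 act, accrual under the later-of rule falls on May 27, 2004.
Adding the 6 months base period to May 27, 2004 gives a deadline of November 27, 2004, before any tolling.
The automatic bankruptcy stay from October 31, 2004 to December 31, 2004 tolled the period for 61 days, extending the deadline to January 27, 2005.
Nothing else in the chronology tolls or restarts the period.
Brennan filed on March 18, 2005, after the January 27, 2005 deadline, so the action is time-barred.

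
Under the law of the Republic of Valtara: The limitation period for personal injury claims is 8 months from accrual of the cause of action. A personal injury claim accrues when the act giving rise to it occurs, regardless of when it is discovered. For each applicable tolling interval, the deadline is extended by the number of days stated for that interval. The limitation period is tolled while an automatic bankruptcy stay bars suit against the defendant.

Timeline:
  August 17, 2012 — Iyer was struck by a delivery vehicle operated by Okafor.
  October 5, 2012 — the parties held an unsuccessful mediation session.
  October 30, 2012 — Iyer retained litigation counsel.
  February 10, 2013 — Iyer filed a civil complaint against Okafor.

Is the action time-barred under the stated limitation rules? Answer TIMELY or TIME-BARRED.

TIMELY

The claim accrued on August 17, 2012, when the wrongful act occurred.
8 months from August 17, 2012 is April 17, 2013.
None of the other events listed affects the running of the period under the stated rules.
The February 10, 2013 filing precedes the April 17, 2013 deadline; the claim is timely.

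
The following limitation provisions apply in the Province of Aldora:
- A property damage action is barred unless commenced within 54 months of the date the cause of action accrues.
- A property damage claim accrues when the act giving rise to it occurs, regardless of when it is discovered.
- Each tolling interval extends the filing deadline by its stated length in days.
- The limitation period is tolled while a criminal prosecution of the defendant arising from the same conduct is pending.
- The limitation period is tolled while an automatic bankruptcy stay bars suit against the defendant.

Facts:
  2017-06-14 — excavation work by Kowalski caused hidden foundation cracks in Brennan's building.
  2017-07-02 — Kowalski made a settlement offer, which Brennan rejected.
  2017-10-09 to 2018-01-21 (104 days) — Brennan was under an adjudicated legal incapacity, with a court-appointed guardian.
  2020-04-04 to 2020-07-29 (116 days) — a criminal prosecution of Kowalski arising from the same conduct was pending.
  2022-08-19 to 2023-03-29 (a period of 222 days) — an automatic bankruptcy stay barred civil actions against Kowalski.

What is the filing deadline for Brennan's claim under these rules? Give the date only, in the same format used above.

The claim accrued on 2017-06-14, when the wrongful act occurred.
Adding the 54 months base period to 2017-06-14 gives a deadline of 2021-12-14, before any tolling.
Because the pending criminal prosecution ran from 2020-04-04 to 2020-07-29, the deadline is extended by 116 days to 2022-04-09.
The automatic bankruptcy stay from 2022-08-19 to 2023-03-29 began after the period had already run on 2022-04-09, so it has no tolling effect.
The plaintiff's legal incapacity from 2017-10-09 to 2018-01-21 does not toll the period, because no stated rule makes the plaintiff's incapacity a tolling event.
Nothing else in the chronology tolls or restarts the period.

2022-04-09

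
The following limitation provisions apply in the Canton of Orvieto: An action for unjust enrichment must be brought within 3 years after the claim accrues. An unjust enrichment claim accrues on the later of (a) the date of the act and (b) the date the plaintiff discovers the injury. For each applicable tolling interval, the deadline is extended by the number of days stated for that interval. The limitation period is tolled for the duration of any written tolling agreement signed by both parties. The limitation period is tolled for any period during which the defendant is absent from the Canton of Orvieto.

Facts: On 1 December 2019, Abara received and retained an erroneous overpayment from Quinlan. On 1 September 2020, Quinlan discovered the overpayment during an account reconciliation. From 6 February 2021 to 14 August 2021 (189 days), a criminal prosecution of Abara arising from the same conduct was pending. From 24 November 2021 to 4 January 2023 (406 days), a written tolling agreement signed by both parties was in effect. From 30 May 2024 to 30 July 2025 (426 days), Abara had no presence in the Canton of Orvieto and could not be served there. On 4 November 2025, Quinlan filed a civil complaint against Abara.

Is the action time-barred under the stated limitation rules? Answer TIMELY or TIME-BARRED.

Because discovery on 1 September 2020 post-dates the 1 December 2019 act, accrual under the later-of rule falls on 1 September 2020.
3 years from 1 September 2020 is 1 September 2023.
Because the written tolling agreement ran from 24 November 2021 to 4 January 2023, the deadline is extended by 406 days to 11 October 2024.
The period was tolled for 426 days by the defendant's absence from the jurisdiction (30 May 2024 to 30 July 2025), pushing the deadline to 11 December 2025.
No stated provision tolls the period for a criminal prosecution, so the interval from 6 February 2021 to 14 August 2021 has no effect on the deadline.
The 4 November 2025 filing precedes the 11 December 2025 deadline; the claim is timely.

TIMELY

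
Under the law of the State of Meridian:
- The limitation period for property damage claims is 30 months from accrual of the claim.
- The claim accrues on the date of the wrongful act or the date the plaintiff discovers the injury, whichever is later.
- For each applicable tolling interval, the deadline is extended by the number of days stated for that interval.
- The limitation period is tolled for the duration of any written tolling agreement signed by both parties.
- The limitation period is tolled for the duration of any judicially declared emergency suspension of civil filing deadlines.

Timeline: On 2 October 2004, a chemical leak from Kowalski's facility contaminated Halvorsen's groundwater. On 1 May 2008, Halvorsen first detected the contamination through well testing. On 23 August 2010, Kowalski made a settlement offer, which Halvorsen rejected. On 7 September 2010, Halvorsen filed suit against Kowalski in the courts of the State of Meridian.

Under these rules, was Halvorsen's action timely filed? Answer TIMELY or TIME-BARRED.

TIMELY

The claim accrued on 1 May 2008 — the later of the 2 October 2004 act and the 1 May 2008 discovery.
30 months from 1 May 2008 is 1 November 2010.
The other events in the timeline have no effect on the limitation period under the stated rules.
The 7 September 2010 filing precedes the 1 November 2010 deadline; the claim is timely.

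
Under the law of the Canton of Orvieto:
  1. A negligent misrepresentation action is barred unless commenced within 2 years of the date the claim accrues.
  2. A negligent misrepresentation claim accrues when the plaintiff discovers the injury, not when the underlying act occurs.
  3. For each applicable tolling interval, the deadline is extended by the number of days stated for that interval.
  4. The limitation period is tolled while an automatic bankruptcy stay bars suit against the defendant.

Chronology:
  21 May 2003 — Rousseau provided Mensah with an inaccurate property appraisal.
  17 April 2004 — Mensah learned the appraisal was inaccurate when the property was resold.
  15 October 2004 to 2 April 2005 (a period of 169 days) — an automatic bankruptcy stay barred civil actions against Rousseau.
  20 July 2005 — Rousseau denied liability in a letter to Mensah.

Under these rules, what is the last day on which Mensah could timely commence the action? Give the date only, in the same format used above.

3 October 2006

The claim did not accrue until Mensah discovered the injury on 17 April 2004; the 21 May 2003 act date does not start the clock under the stated rule.
2 years from 17 April 2004 is 17 April 2006.
Because the automatic bankruptcy stay ran from 15 October 2004 to 2 April 2005, the deadline is extended by 169 days to 3 October 2006.
None of the other events listed affects the running of the period under the stated rules.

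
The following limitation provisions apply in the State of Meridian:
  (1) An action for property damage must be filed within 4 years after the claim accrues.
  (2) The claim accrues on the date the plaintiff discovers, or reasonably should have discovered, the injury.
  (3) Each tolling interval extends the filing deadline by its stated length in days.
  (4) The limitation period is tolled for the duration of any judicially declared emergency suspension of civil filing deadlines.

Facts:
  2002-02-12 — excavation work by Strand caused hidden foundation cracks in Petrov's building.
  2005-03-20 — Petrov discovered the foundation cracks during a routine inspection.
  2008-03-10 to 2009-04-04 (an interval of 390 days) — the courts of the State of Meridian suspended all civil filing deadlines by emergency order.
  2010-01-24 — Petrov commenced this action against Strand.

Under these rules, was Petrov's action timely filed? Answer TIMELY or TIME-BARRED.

TIMELY

Accrual is tied to discovery, so the period began on 2005-03-20 rather than on 2002-02-12 when the act occurred.
The untolled deadline — 4 years after 2005-03-20 — is 2009-03-20.
The emergency suspension of filing deadlines from 2008-03-10 to 2009-04-04 tolled the period for 390 days, extending the deadline to 2010-04-14.
The 2010-01-24 filing precedes the 2010-04-14 deadline; the claim is timely.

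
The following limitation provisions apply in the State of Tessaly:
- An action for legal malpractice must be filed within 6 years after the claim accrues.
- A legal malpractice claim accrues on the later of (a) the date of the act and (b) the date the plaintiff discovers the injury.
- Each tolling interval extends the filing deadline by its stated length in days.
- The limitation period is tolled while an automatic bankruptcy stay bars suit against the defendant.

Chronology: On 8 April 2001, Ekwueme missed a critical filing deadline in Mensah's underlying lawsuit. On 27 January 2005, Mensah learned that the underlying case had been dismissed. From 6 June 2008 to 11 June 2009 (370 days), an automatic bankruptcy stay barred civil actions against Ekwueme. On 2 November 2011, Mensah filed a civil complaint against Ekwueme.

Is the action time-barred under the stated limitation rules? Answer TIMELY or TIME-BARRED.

TIMELY

Because discovery on 27 January 2005 post-dates the 8 April 2001 act, accrual under the later-of rule falls on 27 January 2005.
The untolled deadline — 6 years after 27 January 2005 — is 27 January 2011.
The period was tolled for 370 days by the automatic bankruptcy stay (6 June 2008 to 11 June 2009), pushing the deadline to 1 February 2012.
Filing on 2 November 2011 beat the 1 February 2012 deadline — the action is timely.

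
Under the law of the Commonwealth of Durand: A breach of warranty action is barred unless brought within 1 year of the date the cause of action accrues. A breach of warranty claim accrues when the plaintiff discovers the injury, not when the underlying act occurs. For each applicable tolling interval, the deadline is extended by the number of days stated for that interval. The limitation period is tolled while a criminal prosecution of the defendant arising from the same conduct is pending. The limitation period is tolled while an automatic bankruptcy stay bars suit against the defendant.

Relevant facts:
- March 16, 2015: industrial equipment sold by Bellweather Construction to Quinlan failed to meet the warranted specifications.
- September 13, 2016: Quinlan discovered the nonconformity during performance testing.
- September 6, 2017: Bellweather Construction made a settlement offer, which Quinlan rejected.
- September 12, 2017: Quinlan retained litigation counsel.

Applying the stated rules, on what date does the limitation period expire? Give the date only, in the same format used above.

September 13, 2017

Under the discovery rule, the claim accrued on September 13, 2016, when Quinlan discovered the injury — not on the March 16, 2015 date of the underlying act.
1 year from September 13, 2016 is September 13, 2017.
None of the other events listed affects the running of the period under the stated rules.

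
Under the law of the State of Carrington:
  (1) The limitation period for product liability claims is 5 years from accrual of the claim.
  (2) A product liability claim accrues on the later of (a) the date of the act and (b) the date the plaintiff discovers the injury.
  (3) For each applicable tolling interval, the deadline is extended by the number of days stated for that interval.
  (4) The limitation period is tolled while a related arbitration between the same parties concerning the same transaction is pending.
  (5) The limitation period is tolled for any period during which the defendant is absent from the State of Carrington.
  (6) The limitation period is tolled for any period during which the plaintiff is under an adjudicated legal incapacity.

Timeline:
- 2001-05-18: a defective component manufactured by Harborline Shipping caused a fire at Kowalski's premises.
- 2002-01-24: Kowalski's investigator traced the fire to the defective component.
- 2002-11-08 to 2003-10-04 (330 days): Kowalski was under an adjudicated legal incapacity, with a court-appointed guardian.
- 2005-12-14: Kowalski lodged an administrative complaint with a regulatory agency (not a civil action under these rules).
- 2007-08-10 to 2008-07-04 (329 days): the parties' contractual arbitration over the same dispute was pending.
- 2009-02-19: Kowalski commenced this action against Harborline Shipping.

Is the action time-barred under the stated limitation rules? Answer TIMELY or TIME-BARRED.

Because discovery on 2002-01-24 post-dates the 2001-05-18 act, accrual under the later-of rule falls on 2002-01-24.
The untolled deadline — 5 years after 2002-01-24 — is 2007-01-24.
The plaintiff's legal incapacity from 2002-11-08 to 2003-10-04 tolled the period for 330 days, extending the deadline to 2007-12-20.
Because the pending related arbitration ran from 2007-08-10 to 2008-07-04, the deadline is extended by 329 days to 2008-11-13.
The other events in the timeline have no effect on the limitation period under the stated rules.
Filing on 2009-02-19 missed the 2008-11-13 deadline — the action is time-barred.

TIME-BARRED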